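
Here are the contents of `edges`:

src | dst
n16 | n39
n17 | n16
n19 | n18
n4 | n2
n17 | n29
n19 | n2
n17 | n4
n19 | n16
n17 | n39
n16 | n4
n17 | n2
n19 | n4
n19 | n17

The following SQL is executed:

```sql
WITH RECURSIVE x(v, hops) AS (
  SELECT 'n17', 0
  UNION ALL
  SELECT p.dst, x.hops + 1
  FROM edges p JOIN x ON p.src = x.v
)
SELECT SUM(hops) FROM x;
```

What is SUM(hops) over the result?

Base: (n17, hops=0).
Iteration 1: edges from {n17} -> (n16, hops=1), (n2, hops=1), (n29, hops=1), (n39, hops=1), (n4, hops=1).
Iteration 2: edges from {n16,n2,n29,n39,n4} -> (n2, hops=2), (n39, hops=2), (n4, hops=2).
Iteration 3: edges from {n2,n39,n4} -> (n2, hops=3).
Iteration 4: no outgoing edges from {n2}; recursion stops.
SUM(hops) = 0 + 1 + 1 + 1 + 1 + 1 + 2 + 2 + 2 + 3 = 14.

14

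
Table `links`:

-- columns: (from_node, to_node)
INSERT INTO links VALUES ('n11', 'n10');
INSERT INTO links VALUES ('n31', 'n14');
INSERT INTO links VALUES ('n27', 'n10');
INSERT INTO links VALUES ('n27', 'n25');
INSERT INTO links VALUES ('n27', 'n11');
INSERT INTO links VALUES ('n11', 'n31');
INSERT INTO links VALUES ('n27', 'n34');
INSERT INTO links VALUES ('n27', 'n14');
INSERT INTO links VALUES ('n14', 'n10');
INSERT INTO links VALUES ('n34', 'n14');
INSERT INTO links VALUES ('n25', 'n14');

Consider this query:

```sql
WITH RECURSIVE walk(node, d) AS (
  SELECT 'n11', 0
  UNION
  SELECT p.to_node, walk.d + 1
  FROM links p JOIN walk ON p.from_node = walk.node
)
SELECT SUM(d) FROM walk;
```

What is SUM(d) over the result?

Base: (n11, d=0).
Iteration 1: edges from {n11} -> (n10, d=1), (n31, d=1).
Iteration 2: edges from {n10,n31} -> (n14, d=2).
Iteration 3: edges from {n14} -> (n10, d=3).
Iteration 4: no outgoing edges from {n10}; recursion stops.
SUM(d) = 0 + 1 + 1 + 2 + 3 = 7.

7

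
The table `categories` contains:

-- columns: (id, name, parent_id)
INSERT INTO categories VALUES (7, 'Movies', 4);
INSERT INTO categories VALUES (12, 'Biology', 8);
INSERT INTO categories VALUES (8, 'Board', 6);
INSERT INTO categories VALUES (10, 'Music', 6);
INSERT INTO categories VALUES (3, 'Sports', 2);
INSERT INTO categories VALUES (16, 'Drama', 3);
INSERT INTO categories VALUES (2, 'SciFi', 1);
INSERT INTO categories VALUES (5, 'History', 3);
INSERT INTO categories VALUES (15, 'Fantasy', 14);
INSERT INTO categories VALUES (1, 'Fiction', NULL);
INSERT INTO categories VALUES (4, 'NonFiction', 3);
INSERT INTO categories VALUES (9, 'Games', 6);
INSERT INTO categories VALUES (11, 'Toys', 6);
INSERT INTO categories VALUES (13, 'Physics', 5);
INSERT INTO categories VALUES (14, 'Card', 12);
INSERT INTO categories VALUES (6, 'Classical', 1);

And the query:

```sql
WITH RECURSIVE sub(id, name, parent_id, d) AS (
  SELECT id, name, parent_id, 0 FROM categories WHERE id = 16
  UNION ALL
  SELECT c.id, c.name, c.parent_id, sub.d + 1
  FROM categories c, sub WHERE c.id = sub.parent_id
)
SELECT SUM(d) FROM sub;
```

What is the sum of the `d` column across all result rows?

Base: id=16 (Drama), parent_id=3, d 0.
Iteration 1: join on id=3 -> Sports (id 3, parent_id=2, d 1).
Iteration 2: join on id=2 -> SciFi (id 2, parent_id=1, d 2).
Iteration 3: join on id=1 -> Fiction (id 1, parent_id=NULL, d 3).
Iteration 4: parent_id is NULL; no match; recursion stops.
SUM(d) = 0 + 1 + 2 + 3 = 6.

6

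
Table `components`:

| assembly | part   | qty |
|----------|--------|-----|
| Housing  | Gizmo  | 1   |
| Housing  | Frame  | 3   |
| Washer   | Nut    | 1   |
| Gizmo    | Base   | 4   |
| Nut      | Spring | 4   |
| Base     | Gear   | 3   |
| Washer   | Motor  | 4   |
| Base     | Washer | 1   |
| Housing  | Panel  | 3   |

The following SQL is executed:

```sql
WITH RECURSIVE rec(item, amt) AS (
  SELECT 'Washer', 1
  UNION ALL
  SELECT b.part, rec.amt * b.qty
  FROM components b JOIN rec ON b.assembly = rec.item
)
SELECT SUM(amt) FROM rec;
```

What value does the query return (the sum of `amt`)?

10

Base: (Washer, amt=1).
Iteration 1: components of {Washer} -> Motor = 1*4 = 4, Nut = 1*1 = 1.
Iteration 2: components of {Motor,Nut} -> Spring = 1*4 = 4.
Iteration 3: no further components; recursion stops.
SUM(amt) = 1 + 4 + 1 + 4 = 10.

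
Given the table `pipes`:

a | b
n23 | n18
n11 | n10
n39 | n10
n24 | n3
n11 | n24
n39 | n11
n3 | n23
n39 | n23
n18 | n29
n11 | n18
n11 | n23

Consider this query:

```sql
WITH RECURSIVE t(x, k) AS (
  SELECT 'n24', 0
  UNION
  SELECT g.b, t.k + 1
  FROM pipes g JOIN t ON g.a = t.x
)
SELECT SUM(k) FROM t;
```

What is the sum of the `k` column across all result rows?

10

Base: (n24, k=0).
Iteration 1: edges from {n24} -> (n3, k=1).
Iteration 2: edges from {n3} -> (n23, k=2).
Iteration 3: edges from {n23} -> (n18, k=3).
Iteration 4: edges from {n18} -> (n29, k=4).
Iteration 5: no outgoing edges from {n29}; recursion stops.
SUM(k) = 0 + 1 + 2 + 3 + 4 = 10.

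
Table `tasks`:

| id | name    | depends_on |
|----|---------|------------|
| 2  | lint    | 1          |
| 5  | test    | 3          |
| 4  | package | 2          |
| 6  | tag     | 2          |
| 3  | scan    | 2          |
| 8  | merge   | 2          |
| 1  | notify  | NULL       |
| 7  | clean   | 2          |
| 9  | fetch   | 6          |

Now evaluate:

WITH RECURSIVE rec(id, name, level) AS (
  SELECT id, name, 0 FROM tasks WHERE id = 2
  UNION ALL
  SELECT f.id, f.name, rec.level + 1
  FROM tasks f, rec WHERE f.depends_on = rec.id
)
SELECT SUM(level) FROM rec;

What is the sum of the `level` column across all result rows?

9

Base: id=2 (lint) at level 0.
Iteration 1: rows with depends_on in {2} -> scan (id 3, level 1), package (id 4, level 1), tag (id 6, level 1), clean (id 7, level 1), merge (id 8, level 1).
Iteration 2: rows with depends_on in {3,4,6,7,8} -> test (id 5, level 2), fetch (id 9, level 2).
Iteration 3: no rows with depends_on in {5,9}; recursion stops.
SUM(level) = 0 + 1 + 1 + 1 + 1 + 1 + 2 + 2 = 9.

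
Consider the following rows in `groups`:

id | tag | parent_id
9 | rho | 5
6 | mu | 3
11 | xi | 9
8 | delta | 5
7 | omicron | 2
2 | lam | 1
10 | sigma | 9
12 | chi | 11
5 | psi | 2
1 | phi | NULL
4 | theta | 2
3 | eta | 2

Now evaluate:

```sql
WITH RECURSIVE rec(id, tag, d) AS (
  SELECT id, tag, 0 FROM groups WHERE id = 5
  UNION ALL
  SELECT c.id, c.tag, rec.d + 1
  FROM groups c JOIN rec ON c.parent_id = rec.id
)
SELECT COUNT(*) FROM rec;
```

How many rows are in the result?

6

Base: id=5 (psi) at d 0.
Iteration 1: rows with parent_id in {5} -> delta (id 8, d 1), rho (id 9, d 1).
Iteration 2: rows with parent_id in {8,9} -> sigma (id 10, d 2), xi (id 11, d 2).
Iteration 3: rows with parent_id in {10,11} -> chi (id 12, d 3).
Iteration 4: no rows with parent_id in {12}; recursion stops.
Total rows emitted: 6.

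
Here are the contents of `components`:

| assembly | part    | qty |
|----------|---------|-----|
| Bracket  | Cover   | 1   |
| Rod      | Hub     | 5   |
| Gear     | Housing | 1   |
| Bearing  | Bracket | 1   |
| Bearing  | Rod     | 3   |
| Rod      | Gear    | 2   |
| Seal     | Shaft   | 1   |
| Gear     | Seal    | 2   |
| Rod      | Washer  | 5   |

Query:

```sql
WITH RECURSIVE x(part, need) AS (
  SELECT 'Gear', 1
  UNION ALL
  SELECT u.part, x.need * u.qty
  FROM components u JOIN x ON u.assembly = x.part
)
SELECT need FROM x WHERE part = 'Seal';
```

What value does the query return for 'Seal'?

2

Base: (Gear, need=1).
Iteration 1: components of {Gear} -> Housing = 1*1 = 1, Seal = 1*2 = 2.
Iteration 2: components of {Housing,Seal} -> Shaft = 2*1 = 2.
Iteration 3: no further components; recursion stops.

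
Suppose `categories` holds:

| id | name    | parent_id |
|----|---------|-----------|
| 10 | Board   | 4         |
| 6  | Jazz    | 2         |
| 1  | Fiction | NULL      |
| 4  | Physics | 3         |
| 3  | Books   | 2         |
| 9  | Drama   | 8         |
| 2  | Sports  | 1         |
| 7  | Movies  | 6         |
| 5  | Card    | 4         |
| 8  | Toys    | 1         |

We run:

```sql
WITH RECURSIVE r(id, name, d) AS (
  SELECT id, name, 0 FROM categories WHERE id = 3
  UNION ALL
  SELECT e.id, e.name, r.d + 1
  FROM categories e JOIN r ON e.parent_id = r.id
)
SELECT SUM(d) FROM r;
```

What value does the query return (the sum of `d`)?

Base: id=3 (Books) at d 0.
Iteration 1: rows with parent_id in {3} -> Physics (id 4, d 1).
Iteration 2: rows with parent_id in {4} -> Card (id 5, d 2), Board (id 10, d 2).
Iteration 3: no rows with parent_id in {5,10}; recursion stops.
SUM(d) = 0 + 1 + 2 + 2 = 5.

5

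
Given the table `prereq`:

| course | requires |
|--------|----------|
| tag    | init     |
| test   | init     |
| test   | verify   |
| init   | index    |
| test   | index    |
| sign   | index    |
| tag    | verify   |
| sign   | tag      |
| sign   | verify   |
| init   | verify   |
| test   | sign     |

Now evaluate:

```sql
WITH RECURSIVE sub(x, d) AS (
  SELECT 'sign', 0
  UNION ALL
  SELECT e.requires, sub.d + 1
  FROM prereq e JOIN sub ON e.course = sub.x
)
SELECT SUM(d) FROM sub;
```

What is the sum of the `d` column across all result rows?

13

Base: (sign, d=0).
Iteration 1: edges from {sign} -> (index, d=1), (tag, d=1), (verify, d=1).
Iteration 2: edges from {index,tag,verify} -> (init, d=2), (verify, d=2).
Iteration 3: edges from {init,verify} -> (index, d=3), (verify, d=3).
Iteration 4: no outgoing edges from {index,verify}; recursion stops.
SUM(d) = 0 + 1 + 1 + 1 + 2 + 2 + 3 + 3 = 13.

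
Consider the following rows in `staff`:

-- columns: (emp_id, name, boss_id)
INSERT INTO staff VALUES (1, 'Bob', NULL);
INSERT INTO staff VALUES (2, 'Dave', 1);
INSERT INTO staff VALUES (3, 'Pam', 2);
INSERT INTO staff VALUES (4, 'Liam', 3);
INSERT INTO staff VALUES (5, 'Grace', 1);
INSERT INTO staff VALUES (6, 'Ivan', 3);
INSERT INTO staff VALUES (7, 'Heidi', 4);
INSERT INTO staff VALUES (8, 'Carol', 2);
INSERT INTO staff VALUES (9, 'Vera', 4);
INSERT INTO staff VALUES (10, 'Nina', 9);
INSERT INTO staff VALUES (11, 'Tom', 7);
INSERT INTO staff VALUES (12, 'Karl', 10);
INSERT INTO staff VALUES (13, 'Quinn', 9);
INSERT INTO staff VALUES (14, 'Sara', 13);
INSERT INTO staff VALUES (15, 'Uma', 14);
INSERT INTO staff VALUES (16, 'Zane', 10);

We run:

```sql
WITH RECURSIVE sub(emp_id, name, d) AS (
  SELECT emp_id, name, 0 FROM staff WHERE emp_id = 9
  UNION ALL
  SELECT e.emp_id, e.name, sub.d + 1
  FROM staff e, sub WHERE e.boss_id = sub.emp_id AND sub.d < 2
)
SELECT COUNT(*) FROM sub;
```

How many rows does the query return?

6

Base: emp_id=9 (Vera) at d 0.
Iteration 1: rows with boss_id in {9} -> Nina (id 10, d 1), Quinn (id 13, d 1).
Iteration 2: rows with boss_id in {10,13} -> Karl (id 12, d 2), Sara (id 14, d 2), Zane (id 16, d 2).
Iteration 3: d < 2 fails for all current rows; recursion stops.
Total rows emitted: 6.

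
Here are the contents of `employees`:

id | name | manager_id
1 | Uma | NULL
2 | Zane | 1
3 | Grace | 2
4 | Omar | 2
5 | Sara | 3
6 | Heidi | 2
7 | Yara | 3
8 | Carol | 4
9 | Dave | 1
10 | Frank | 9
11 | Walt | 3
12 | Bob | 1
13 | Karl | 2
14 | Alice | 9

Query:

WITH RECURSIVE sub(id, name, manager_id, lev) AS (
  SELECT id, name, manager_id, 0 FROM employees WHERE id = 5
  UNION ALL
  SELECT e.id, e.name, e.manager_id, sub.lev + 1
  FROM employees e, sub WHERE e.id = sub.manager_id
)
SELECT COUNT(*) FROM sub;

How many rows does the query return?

4

Base: id=5 (Sara), manager_id=3, lev 0.
Iteration 1: join on id=3 -> Grace (id 3, manager_id=2, lev 1).
Iteration 2: join on id=2 -> Zane (id 2, manager_id=1, lev 2).
Iteration 3: join on id=1 -> Uma (id 1, manager_id=NULL, lev 3).
Iteration 4: manager_id is NULL; no match; recursion stops.
Total rows emitted: 4.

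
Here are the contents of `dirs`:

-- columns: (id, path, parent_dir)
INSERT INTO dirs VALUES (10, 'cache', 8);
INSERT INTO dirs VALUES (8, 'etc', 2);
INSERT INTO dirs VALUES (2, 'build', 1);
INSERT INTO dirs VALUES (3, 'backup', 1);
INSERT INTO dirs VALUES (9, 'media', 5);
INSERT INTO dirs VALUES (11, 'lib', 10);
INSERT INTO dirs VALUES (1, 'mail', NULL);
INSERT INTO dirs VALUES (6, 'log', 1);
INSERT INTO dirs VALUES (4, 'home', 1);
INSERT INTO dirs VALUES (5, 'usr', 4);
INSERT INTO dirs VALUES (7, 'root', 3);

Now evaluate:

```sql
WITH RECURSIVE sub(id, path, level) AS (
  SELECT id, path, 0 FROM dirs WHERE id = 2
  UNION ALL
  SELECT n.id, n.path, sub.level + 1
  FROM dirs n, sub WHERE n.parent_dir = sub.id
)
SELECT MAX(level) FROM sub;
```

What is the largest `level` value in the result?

3

Base: id=2 (build) at level 0.
Iteration 1: rows with parent_dir in {2} -> etc (id 8, level 1).
Iteration 2: rows with parent_dir in {8} -> cache (id 10, level 2).
Iteration 3: rows with parent_dir in {10} -> lib (id 11, level 3).
Iteration 4: no rows with parent_dir in {11}; recursion stops.
level values: 0, 1, 2, 3; the maximum is 3.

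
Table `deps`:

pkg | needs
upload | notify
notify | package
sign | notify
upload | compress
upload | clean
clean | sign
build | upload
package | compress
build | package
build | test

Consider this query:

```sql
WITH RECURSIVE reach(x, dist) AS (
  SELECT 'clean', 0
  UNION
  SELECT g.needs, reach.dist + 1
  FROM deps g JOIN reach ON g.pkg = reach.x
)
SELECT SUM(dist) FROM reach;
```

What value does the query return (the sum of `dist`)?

10

Base: (clean, dist=0).
Iteration 1: edges from {clean} -> (sign, dist=1).
Iteration 2: edges from {sign} -> (notify, dist=2).
Iteration 3: edges from {notify} -> (package, dist=3).
Iteration 4: edges from {package} -> (compress, dist=4).
Iteration 5: no outgoing edges from {compress}; recursion stops.
SUM(dist) = 0 + 1 + 2 + 3 + 4 = 10.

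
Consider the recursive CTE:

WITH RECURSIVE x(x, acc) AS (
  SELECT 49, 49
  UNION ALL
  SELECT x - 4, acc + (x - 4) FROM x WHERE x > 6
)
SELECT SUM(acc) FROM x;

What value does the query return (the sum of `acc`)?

Base: x=49, acc=49.
Iteration 1: 49 > 6 holds -> x = 49 - 4 = 45, acc = 49 + 45 = 94.
Iteration 2: 45 > 6 holds -> x = 45 - 4 = 41, acc = 94 + 41 = 135.
Iteration 3: 41 > 6 holds -> x = 41 - 4 = 37, acc = 135 + 37 = 172.
Iteration 4: 37 > 6 holds -> x = 37 - 4 = 33, acc = 172 + 33 = 205.
Iteration 5: 33 > 6 holds -> x = 33 - 4 = 29, acc = 205 + 29 = 234.
Iteration 6: 29 > 6 holds -> x = 29 - 4 = 25, acc = 234 + 25 = 259.
Iteration 7: 25 > 6 holds -> x = 25 - 4 = 21, acc = 259 + 21 = 280.
Iteration 8: 21 > 6 holds -> x = 21 - 4 = 17, acc = 280 + 17 = 297.
Iteration 9: 17 > 6 holds -> x = 17 - 4 = 13, acc = 297 + 13 = 310.
Iteration 10: 13 > 6 holds -> x = 13 - 4 = 9, acc = 310 + 9 = 319.
Iteration 11: 9 > 6 holds -> x = 9 - 4 = 5, acc = 319 + 5 = 324.
Iteration 12: 5 > 6 fails; recursion stops.
SUM(acc) = 49 + 94 + 135 + 172 + 205 + 234 + 259 + 280 + 297 + 310 + 319 + 324 = 2678.

2678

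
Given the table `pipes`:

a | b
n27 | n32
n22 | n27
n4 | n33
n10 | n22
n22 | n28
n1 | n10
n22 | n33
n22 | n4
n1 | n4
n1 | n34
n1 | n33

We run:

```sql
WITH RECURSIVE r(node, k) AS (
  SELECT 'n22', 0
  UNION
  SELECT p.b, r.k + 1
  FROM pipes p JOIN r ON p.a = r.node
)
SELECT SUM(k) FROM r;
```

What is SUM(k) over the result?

Base: (n22, k=0).
Iteration 1: edges from {n22} -> (n27, k=1), (n28, k=1), (n33, k=1), (n4, k=1).
Iteration 2: edges from {n27,n28,n33,n4} -> (n32, k=2), (n33, k=2).
Iteration 3: no outgoing edges from {n32,n33}; recursion stops.
SUM(k) = 0 + 1 + 1 + 1 + 1 + 2 + 2 = 8.

8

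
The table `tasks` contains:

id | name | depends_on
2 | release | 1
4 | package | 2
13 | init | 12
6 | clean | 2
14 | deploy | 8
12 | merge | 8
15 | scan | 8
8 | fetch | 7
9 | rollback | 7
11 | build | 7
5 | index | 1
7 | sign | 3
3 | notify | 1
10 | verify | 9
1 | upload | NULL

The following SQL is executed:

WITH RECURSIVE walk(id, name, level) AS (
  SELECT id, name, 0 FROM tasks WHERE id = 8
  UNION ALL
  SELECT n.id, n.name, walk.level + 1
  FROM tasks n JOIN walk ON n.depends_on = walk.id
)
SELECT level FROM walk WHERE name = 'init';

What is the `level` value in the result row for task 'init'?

Base: id=8 (fetch) at level 0.
Iteration 1: rows with depends_on in {8} -> merge (id 12, level 1), deploy (id 14, level 1), scan (id 15, level 1).
Iteration 2: rows with depends_on in {12,14,15} -> init (id 13, level 2).
Iteration 3: no rows with depends_on in {13}; recursion stops.

2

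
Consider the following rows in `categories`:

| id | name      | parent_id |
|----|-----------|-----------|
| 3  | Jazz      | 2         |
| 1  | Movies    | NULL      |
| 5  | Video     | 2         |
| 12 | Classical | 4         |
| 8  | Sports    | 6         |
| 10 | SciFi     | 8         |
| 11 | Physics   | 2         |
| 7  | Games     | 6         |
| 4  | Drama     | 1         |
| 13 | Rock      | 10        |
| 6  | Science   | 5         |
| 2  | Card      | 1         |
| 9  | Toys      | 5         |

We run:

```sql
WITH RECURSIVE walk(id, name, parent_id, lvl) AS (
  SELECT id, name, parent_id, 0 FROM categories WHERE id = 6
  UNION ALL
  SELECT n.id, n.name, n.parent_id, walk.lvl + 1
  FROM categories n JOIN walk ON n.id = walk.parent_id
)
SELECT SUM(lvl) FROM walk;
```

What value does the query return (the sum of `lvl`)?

Base: id=6 (Science), parent_id=5, lvl 0.
Iteration 1: join on id=5 -> Video (id 5, parent_id=2, lvl 1).
Iteration 2: join on id=2 -> Card (id 2, parent_id=1, lvl 2).
Iteration 3: join on id=1 -> Movies (id 1, parent_id=NULL, lvl 3).
Iteration 4: parent_id is NULL; no match; recursion stops.
SUM(lvl) = 0 + 1 + 2 + 3 = 6.

6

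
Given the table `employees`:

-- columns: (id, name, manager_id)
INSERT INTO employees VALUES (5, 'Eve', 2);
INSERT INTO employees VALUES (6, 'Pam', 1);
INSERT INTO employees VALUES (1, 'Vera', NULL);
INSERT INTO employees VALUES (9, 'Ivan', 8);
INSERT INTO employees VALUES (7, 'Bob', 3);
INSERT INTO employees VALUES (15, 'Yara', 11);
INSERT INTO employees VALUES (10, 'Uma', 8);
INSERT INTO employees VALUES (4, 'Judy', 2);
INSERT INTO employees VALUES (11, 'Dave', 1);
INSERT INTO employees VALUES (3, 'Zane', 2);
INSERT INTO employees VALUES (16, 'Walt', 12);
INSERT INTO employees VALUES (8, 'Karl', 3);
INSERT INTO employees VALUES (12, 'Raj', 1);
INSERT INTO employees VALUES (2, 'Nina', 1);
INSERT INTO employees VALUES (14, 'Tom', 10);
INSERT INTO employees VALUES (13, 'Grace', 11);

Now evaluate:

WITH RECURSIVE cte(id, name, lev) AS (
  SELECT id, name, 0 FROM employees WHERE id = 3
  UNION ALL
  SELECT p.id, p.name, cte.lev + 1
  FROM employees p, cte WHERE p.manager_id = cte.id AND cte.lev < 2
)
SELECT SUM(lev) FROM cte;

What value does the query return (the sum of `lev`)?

6

Base: id=3 (Zane) at lev 0.
Iteration 1: rows with manager_id in {3} -> Bob (id 7, lev 1), Karl (id 8, lev 1).
Iteration 2: rows with manager_id in {7,8} -> Ivan (id 9, lev 2), Uma (id 10, lev 2).
Iteration 3: lev < 2 fails for all current rows; recursion stops.
SUM(lev) = 0 + 1 + 1 + 2 + 2 = 6.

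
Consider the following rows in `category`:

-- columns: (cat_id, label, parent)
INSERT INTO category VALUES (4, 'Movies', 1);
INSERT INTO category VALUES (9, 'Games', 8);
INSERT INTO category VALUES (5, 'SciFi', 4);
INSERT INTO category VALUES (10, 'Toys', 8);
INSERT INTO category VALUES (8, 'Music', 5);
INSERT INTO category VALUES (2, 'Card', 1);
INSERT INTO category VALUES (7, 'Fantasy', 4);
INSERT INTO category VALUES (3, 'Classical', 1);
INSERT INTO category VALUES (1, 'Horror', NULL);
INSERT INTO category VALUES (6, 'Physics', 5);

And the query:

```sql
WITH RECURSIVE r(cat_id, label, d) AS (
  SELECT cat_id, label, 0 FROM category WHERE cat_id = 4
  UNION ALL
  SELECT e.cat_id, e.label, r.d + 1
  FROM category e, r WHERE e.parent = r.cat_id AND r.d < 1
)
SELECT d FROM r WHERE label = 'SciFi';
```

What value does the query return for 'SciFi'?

Base: cat_id=4 (Movies) at d 0.
Iteration 1: rows with parent in {4} -> SciFi (id 5, d 1), Fantasy (id 7, d 1).
Iteration 2: d < 1 fails for all current rows; recursion stops.

1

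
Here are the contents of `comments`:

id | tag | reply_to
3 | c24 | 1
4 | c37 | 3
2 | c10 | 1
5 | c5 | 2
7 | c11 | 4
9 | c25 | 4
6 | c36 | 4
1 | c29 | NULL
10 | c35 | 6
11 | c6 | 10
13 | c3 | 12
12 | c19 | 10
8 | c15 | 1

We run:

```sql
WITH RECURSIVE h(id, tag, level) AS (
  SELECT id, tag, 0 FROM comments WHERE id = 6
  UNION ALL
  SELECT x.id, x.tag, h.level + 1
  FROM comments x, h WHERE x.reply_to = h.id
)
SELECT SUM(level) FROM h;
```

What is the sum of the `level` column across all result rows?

8

Base: id=6 (c36) at level 0.
Iteration 1: rows with reply_to in {6} -> c35 (id 10, level 1).
Iteration 2: rows with reply_to in {10} -> c6 (id 11, level 2), c19 (id 12, level 2).
Iteration 3: rows with reply_to in {11,12} -> c3 (id 13, level 3).
Iteration 4: no rows with reply_to in {13}; recursion stops.
SUM(level) = 0 + 1 + 2 + 2 + 3 = 8.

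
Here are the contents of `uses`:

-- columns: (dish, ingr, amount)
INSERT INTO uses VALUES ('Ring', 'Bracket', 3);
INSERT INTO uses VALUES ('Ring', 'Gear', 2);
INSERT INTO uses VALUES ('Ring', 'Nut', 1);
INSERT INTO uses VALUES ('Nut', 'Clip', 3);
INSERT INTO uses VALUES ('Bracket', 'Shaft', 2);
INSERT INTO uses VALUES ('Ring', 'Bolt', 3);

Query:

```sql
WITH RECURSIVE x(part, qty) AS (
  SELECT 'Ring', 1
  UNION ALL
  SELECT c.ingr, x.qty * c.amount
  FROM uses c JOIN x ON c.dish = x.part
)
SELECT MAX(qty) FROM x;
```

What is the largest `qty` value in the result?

6

Base: (Ring, qty=1).
Iteration 1: components of {Ring} -> Bolt = 1*3 = 3, Bracket = 1*3 = 3, Gear = 1*2 = 2, Nut = 1*1 = 1.
Iteration 2: components of {Bolt,Bracket,Gear,Nut} -> Clip = 1*3 = 3, Shaft = 3*2 = 6.
Iteration 3: no further components; recursion stops.
qty values: 1, 3, 2, 1, 3, 6, 3; the maximum is 6.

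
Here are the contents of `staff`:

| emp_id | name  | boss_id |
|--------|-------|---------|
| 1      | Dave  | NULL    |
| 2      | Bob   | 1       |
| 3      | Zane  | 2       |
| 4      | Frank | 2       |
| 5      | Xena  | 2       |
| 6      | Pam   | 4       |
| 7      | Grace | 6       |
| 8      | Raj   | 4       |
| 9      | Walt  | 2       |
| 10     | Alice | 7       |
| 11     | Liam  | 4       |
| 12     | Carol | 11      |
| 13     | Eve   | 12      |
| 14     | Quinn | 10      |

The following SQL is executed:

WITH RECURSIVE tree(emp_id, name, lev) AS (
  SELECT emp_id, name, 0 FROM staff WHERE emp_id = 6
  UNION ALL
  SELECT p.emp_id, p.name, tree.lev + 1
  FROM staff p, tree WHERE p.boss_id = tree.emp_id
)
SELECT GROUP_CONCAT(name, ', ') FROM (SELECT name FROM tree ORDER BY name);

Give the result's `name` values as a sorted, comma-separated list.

Base: emp_id=6 (Pam) at lev 0.
Iteration 1: rows with boss_id in {6} -> Grace (id 7, lev 1).
Iteration 2: rows with boss_id in {7} -> Alice (id 10, lev 2).
Iteration 3: rows with boss_id in {10} -> Quinn (id 14, lev 3).
Iteration 4: no rows with boss_id in {14}; recursion stops.

Alice, Grace, Pam, Quinn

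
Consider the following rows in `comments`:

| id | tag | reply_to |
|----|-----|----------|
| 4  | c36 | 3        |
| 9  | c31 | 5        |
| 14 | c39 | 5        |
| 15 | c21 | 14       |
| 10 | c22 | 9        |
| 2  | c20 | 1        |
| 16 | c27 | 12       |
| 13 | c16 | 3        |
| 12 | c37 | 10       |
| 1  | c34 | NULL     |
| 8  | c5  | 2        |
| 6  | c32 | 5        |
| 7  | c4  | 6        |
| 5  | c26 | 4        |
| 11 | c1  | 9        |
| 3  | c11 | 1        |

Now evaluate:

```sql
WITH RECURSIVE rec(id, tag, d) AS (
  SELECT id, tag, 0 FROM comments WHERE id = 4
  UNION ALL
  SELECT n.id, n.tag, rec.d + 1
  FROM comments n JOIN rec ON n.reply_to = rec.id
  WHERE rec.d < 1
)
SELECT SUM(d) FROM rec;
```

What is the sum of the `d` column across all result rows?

Base: id=4 (c36) at d 0.
Iteration 1: rows with reply_to in {4} -> c26 (id 5, d 1).
Iteration 2: d < 1 fails for all current rows; recursion stops.
SUM(d) = 0 + 1 = 1.

1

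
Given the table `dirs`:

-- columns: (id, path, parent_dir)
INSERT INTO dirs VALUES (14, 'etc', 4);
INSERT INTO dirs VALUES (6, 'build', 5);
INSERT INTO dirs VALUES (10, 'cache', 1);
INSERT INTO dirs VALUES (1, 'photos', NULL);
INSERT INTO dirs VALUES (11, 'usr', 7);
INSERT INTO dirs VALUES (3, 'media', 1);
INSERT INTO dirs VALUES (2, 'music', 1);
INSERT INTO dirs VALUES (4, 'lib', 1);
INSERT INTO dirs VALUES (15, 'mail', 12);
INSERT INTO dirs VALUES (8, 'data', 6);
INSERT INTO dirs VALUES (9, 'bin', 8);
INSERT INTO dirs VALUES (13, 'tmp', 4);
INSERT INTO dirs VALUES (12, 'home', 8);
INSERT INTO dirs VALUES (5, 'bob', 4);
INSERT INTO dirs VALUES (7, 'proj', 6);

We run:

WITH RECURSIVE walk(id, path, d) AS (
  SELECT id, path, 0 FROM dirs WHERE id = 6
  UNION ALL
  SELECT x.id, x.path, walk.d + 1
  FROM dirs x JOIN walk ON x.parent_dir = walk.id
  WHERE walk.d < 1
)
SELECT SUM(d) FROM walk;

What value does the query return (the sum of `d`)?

Base: id=6 (build) at d 0.
Iteration 1: rows with parent_dir in {6} -> proj (id 7, d 1), data (id 8, d 1).
Iteration 2: d < 1 fails for all current rows; recursion stops.
SUM(d) = 0 + 1 + 1 = 2.

2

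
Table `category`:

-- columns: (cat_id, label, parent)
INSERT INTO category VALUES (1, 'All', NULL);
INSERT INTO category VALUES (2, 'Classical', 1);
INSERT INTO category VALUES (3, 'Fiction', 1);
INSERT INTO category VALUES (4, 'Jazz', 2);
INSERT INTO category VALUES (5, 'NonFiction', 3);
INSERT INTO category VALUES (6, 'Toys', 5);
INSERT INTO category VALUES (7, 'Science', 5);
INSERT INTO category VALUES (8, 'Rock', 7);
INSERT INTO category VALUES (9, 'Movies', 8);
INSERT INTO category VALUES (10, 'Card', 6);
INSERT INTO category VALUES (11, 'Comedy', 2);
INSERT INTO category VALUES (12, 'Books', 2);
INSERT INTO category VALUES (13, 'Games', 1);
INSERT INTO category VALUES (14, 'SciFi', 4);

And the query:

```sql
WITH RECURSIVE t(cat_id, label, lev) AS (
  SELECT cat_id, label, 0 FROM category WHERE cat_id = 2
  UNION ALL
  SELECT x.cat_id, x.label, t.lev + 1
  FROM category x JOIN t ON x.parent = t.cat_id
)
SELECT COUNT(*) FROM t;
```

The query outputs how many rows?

5

Base: cat_id=2 (Classical) at lev 0.
Iteration 1: rows with parent in {2} -> Jazz (id 4, lev 1), Comedy (id 11, lev 1), Books (id 12, lev 1).
Iteration 2: rows with parent in {4,11,12} -> SciFi (id 14, lev 2).
Iteration 3: no rows with parent in {14}; recursion stops.
Total rows emitted: 5.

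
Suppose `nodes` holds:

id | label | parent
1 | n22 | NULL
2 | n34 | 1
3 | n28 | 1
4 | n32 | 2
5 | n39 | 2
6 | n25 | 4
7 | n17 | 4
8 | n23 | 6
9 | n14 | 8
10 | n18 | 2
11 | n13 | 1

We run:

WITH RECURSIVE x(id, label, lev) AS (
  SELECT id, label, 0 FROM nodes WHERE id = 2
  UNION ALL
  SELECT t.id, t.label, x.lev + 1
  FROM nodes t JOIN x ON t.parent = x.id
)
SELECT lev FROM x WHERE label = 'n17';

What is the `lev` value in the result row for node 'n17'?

2

Base: id=2 (n34) at lev 0.
Iteration 1: rows with parent in {2} -> n32 (id 4, lev 1), n39 (id 5, lev 1), n18 (id 10, lev 1).
Iteration 2: rows with parent in {4,5,10} -> n25 (id 6, lev 2), n17 (id 7, lev 2).
Iteration 3: rows with parent in {6,7} -> n23 (id 8, lev 3).
Iteration 4: rows with parent in {8} -> n14 (id 9, lev 4).
Iteration 5: no rows with parent in {9}; recursion stops.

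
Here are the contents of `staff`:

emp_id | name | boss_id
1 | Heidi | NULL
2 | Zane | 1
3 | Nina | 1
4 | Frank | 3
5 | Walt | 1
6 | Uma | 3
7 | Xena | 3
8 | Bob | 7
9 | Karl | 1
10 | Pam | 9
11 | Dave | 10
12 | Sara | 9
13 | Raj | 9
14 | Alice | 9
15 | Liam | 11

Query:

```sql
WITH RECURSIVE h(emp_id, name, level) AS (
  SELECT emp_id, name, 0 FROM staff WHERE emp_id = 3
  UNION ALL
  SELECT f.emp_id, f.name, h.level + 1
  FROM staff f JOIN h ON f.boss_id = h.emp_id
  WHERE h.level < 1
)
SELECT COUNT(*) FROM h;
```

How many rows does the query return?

Base: emp_id=3 (Nina) at level 0.
Iteration 1: rows with boss_id in {3} -> Frank (id 4, level 1), Uma (id 6, level 1), Xena (id 7, level 1).
Iteration 2: level < 1 fails for all current rows; recursion stops.
Total rows emitted: 4.

4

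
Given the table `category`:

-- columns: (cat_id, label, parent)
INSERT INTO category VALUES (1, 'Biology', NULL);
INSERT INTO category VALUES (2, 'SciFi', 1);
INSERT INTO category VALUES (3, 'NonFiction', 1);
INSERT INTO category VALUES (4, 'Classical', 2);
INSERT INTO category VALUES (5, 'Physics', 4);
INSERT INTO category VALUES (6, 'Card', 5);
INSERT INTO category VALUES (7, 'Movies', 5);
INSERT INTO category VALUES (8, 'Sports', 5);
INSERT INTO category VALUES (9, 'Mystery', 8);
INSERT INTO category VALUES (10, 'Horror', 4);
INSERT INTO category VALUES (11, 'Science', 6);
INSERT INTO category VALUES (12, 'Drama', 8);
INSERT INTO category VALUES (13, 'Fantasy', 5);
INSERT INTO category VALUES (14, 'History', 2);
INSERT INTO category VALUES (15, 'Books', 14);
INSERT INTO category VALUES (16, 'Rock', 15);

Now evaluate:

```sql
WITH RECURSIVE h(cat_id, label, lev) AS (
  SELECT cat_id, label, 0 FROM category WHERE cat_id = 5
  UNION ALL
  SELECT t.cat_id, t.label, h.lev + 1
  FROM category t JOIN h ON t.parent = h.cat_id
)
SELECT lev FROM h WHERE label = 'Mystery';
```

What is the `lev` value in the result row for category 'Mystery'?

2

Base: cat_id=5 (Physics) at lev 0.
Iteration 1: rows with parent in {5} -> Card (id 6, lev 1), Movies (id 7, lev 1), Sports (id 8, lev 1), Fantasy (id 13, lev 1).
Iteration 2: rows with parent in {6,7,8,13} -> Mystery (id 9, lev 2), Science (id 11, lev 2), Drama (id 12, lev 2).
Iteration 3: no rows with parent in {9,11,12}; recursion stops.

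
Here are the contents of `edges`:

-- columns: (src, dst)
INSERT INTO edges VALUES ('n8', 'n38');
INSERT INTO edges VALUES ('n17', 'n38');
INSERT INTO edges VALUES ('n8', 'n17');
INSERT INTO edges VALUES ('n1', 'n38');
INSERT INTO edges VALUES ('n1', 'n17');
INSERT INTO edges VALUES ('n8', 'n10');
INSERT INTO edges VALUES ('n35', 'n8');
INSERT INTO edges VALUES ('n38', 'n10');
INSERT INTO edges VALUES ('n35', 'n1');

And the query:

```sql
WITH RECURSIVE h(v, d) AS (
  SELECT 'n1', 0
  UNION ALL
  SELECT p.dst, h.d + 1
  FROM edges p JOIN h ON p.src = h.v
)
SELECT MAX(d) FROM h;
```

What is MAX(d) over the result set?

3

Base: (n1, d=0).
Iteration 1: edges from {n1} -> (n17, d=1), (n38, d=1).
Iteration 2: edges from {n17,n38} -> (n10, d=2), (n38, d=2).
Iteration 3: edges from {n10,n38} -> (n10, d=3).
Iteration 4: no outgoing edges from {n10}; recursion stops.
d values: 0, 1, 1, 2, 2, 3; the maximum is 3.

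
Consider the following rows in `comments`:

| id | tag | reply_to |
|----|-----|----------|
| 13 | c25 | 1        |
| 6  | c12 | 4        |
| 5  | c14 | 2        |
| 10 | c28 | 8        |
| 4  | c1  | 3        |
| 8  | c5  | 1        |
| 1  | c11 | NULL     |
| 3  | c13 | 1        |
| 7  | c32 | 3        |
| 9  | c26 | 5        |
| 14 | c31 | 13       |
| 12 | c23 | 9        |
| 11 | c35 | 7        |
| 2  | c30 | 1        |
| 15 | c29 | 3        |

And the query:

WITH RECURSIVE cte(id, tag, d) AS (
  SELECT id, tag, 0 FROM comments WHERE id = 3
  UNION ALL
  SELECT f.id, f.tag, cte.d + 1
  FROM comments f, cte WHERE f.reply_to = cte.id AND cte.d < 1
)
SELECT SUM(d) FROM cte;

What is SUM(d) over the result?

3

Base: id=3 (c13) at d 0.
Iteration 1: rows with reply_to in {3} -> c1 (id 4, d 1), c32 (id 7, d 1), c29 (id 15, d 1).
Iteration 2: d < 1 fails for all current rows; recursion stops.
SUM(d) = 0 + 1 + 1 + 1 = 3.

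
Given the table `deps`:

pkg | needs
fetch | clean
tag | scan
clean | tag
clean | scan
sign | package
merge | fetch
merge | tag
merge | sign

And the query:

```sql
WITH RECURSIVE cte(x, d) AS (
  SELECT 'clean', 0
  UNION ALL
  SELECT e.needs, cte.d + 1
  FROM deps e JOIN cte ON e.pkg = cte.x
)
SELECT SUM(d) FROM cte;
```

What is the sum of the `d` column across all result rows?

4

Base: (clean, d=0).
Iteration 1: edges from {clean} -> (scan, d=1), (tag, d=1).
Iteration 2: edges from {scan,tag} -> (scan, d=2).
Iteration 3: no outgoing edges from {scan}; recursion stops.
SUM(d) = 0 + 1 + 1 + 2 = 4.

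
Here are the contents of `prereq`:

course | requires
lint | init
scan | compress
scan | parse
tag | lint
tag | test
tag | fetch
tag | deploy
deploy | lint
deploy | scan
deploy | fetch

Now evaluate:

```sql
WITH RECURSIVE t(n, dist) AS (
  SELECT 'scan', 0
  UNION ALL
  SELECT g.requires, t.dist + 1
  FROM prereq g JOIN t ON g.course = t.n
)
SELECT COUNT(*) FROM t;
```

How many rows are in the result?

3

Base: (scan, dist=0).
Iteration 1: edges from {scan} -> (compress, dist=1), (parse, dist=1).
Iteration 2: no outgoing edges from {compress,parse}; recursion stops.
Total rows emitted: 3.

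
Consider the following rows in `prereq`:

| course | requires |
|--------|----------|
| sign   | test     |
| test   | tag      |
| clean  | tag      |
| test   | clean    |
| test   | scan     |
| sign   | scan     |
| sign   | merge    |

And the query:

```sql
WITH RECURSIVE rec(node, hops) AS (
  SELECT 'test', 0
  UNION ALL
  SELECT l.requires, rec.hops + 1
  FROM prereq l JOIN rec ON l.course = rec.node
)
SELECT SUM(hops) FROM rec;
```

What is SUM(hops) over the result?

Base: (test, hops=0).
Iteration 1: edges from {test} -> (clean, hops=1), (scan, hops=1), (tag, hops=1).
Iteration 2: edges from {clean,scan,tag} -> (tag, hops=2).
Iteration 3: no outgoing edges from {tag}; recursion stops.
SUM(hops) = 0 + 1 + 1 + 1 + 2 = 5.

5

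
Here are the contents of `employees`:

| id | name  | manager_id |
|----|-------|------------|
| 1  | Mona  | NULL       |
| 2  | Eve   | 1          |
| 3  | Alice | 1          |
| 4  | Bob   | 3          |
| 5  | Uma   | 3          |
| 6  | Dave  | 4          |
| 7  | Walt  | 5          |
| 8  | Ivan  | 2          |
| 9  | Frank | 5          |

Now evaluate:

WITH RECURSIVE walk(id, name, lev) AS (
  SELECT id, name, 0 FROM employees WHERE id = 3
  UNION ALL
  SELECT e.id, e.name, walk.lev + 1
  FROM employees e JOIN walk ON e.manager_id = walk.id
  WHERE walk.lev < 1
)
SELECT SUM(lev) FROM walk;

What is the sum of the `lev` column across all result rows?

Base: id=3 (Alice) at lev 0.
Iteration 1: rows with manager_id in {3} -> Bob (id 4, lev 1), Uma (id 5, lev 1).
Iteration 2: lev < 1 fails for all current rows; recursion stops.
SUM(lev) = 0 + 1 + 1 = 2.

2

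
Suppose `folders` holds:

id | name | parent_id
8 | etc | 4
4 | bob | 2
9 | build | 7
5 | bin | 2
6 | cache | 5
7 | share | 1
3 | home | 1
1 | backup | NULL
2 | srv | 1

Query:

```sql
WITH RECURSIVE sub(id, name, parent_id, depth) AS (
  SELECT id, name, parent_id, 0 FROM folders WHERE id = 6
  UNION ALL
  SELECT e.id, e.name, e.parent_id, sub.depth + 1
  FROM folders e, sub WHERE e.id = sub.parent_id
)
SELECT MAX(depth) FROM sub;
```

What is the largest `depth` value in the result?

3

Base: id=6 (cache), parent_id=5, depth 0.
Iteration 1: join on id=5 -> bin (id 5, parent_id=2, depth 1).
Iteration 2: join on id=2 -> srv (id 2, parent_id=1, depth 2).
Iteration 3: join on id=1 -> backup (id 1, parent_id=NULL, depth 3).
Iteration 4: parent_id is NULL; no match; recursion stops.
depth values: 0, 1, 2, 3; the maximum is 3.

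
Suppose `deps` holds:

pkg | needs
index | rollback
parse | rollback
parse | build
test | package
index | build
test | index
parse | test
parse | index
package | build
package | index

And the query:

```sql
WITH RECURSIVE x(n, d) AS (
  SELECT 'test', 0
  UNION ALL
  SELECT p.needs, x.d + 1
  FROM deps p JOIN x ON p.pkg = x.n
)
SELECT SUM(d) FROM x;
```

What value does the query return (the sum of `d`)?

16

Base: (test, d=0).
Iteration 1: edges from {test} -> (index, d=1), (package, d=1).
Iteration 2: edges from {index,package} -> (build, d=2) x2, (index, d=2), (rollback, d=2). [UNION ALL keeps all 4 new rows, including repeats]
Iteration 3: edges from {build,index,rollback} -> (build, d=3), (rollback, d=3).
Iteration 4: no outgoing edges from {build,rollback}; recursion stops.
SUM(d) = 0 + 1 + 1 + 2 + 2 + 2 + 2 + 3 + 3 = 16.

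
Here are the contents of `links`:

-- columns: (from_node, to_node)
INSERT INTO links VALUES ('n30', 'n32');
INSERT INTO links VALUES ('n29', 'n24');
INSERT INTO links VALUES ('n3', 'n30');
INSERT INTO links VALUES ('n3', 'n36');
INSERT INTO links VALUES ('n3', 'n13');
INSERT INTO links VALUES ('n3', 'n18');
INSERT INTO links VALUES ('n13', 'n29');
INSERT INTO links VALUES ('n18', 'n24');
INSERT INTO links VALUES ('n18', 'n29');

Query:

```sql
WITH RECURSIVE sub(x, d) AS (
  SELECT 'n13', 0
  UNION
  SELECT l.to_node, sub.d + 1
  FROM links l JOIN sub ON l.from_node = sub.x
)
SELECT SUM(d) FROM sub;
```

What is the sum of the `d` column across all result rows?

3

Base: (n13, d=0).
Iteration 1: edges from {n13} -> (n29, d=1).
Iteration 2: edges from {n29} -> (n24, d=2).
Iteration 3: no outgoing edges from {n24}; recursion stops.
SUM(d) = 0 + 1 + 2 = 3.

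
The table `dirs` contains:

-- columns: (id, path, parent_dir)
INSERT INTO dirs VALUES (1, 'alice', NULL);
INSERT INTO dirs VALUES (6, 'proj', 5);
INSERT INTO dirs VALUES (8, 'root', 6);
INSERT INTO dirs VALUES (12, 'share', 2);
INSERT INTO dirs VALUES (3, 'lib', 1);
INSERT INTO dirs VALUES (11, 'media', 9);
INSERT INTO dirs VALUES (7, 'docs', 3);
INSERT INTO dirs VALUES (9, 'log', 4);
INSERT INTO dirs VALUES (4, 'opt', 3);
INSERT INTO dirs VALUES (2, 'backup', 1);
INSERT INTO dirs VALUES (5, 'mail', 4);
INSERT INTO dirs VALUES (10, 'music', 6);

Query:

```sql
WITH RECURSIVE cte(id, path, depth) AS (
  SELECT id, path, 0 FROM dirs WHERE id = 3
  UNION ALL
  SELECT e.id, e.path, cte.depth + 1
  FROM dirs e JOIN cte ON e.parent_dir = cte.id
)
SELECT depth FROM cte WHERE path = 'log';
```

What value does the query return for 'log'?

Base: id=3 (lib) at depth 0.
Iteration 1: rows with parent_dir in {3} -> opt (id 4, depth 1), docs (id 7, depth 1).
Iteration 2: rows with parent_dir in {4,7} -> mail (id 5, depth 2), log (id 9, depth 2).
Iteration 3: rows with parent_dir in {5,9} -> proj (id 6, depth 3), media (id 11, depth 3).
Iteration 4: rows with parent_dir in {6,11} -> root (id 8, depth 4), music (id 10, depth 4).
Iteration 5: no rows with parent_dir in {8,10}; recursion stops.

2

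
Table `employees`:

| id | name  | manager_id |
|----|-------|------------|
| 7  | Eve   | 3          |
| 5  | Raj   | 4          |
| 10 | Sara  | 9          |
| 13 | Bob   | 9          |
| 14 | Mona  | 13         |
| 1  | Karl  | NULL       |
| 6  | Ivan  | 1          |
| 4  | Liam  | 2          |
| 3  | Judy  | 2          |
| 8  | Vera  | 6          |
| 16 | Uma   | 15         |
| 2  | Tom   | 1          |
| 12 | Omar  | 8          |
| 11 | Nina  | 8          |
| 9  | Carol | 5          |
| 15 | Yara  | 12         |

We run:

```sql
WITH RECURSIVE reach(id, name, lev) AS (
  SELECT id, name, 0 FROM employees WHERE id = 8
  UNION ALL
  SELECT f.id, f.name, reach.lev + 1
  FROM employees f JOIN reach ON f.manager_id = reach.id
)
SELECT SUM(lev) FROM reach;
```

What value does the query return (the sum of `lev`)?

Base: id=8 (Vera) at lev 0.
Iteration 1: rows with manager_id in {8} -> Nina (id 11, lev 1), Omar (id 12, lev 1).
Iteration 2: rows with manager_id in {11,12} -> Yara (id 15, lev 2).
Iteration 3: rows with manager_id in {15} -> Uma (id 16, lev 3).
Iteration 4: no rows with manager_id in {16}; recursion stops.
SUM(lev) = 0 + 1 + 1 + 2 + 3 = 7.

7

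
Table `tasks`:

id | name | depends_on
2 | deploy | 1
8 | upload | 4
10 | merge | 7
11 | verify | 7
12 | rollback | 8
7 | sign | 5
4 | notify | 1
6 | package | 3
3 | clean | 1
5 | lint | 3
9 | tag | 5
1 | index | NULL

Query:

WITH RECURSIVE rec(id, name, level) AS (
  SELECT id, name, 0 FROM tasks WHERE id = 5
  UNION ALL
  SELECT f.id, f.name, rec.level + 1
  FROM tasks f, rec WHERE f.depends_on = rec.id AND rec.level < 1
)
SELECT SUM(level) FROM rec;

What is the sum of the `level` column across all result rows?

Base: id=5 (lint) at level 0.
Iteration 1: rows with depends_on in {5} -> sign (id 7, level 1), tag (id 9, level 1).
Iteration 2: level < 1 fails for all current rows; recursion stops.
SUM(level) = 0 + 1 + 1 = 2.

2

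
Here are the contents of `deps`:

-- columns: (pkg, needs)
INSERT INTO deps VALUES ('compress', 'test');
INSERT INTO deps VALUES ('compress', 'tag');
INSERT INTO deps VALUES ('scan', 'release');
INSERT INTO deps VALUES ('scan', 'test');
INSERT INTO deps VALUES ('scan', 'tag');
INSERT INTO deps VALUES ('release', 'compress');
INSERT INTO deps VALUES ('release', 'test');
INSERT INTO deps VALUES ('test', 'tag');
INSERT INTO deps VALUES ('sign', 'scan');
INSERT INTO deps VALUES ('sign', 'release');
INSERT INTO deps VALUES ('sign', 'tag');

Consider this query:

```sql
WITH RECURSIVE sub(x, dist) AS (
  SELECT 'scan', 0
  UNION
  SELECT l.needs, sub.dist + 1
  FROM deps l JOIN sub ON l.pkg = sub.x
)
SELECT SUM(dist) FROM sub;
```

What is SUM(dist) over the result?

19

Base: (scan, dist=0).
Iteration 1: edges from {scan} -> (release, dist=1), (tag, dist=1), (test, dist=1).
Iteration 2: edges from {release,tag,test} -> (compress, dist=2), (tag, dist=2), (test, dist=2).
Iteration 3: edges from {compress,tag,test} -> (tag, dist=3), (test, dist=3). [UNION drops 1 duplicate row(s)]
Iteration 4: edges from {tag,test} -> (tag, dist=4).
Iteration 5: no outgoing edges from {tag}; recursion stops.
SUM(dist) = 0 + 1 + 1 + 1 + 2 + 2 + 2 + 3 + 3 + 4 = 19.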